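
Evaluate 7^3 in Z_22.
7^{3} = 343 ≡ 13 (mod 22)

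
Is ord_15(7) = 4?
Powers of 7 mod 15: 7^1≡7, 7^2≡4, 7^3≡13, 7^4≡1. First k with 7^k≡1 is k=4. Yes, ord_15(7) = 4.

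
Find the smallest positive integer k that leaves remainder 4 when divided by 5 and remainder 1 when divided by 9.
M = 5 × 9 = 45. M₁ = 9, y₁ ≡ 4 (mod 5). M₂ = 5, y₂ ≡ 2 (mod 9). k = 4×9×4 + 1×5×2 ≡ 19 (mod 45)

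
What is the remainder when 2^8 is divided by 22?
By repeated squaring mod 22: 2^{1}≡2, 2^{2}≡4, 2^{4}≡16, 2^{8}≡14. So 2^{8} ≡ 14 mod 22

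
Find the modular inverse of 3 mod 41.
Since 41 is prime, by Fermat 3^(-1) ≡ 3^{39} ≡ 14 mod 41. Verify: 3 × 14 = 42 ≡ 1 mod 41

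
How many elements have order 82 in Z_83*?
Number of primitive roots mod 83 = φ(p-1) = φ(82) = 40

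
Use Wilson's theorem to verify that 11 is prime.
(10)! mod 11 = 10. Since this equals -1 mod 11, Wilson confirms 11 is prime.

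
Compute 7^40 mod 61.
By repeated squaring mod 61: 7^{1}≡7, 7^{2}≡49, 7^{4}≡22, 7^{8}≡57, 7^{16}≡16, 7^{32}≡12. Then 7^{40} = 7^{32+8} ≡ 12 × 57 ≡ 13 mod 61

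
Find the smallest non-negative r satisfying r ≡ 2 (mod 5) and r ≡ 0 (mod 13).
M = 5 × 13 = 65. M₁ = 13, y₁ ≡ 2 (mod 5). M₂ = 5, y₂ ≡ 8 (mod 13). r = 2×13×2 + 0×5×8 ≡ 52 (mod 65)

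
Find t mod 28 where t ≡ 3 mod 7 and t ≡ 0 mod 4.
M = 7 × 4 = 28. M₁ = 4, y₁ ≡ 2 mod 7. M₂ = 7, y₂ ≡ 3 mod 4. t = 3×4×2 + 0×7×3 ≡ 24 mod 28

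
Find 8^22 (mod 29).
By repeated squaring (mod 29): 8^{1}≡8, 8^{2}≡6, 8^{4}≡7, 8^{8}≡20, 8^{16}≡23. Then 8^{22} = 8^{16+4+2} ≡ 23 × 7 × 6 ≡ 9 (mod 29)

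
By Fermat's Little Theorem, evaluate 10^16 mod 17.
By Fermat's Little Theorem, 10^{16} ≡ 1 (mod 17) since 17 is prime and gcd(10, 17) = 1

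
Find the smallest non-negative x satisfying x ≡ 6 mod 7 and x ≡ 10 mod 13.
M = 7 × 13 = 91. M₁ = 13, y₁ ≡ 6 mod 7. M₂ = 7, y₂ ≡ 2 mod 13. x = 6×13×6 + 10×7×2 ≡ 62 mod 91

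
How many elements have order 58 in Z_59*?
A prime p has φ(p-1) primitive roots; here φ(58) = 28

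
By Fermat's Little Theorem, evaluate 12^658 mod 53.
By Fermat: 12^{52} ≡ 1 (mod 53). 658 ≡ 34 (mod 52). So 12^{658} ≡ 12^{34} ≡ 43 (mod 53)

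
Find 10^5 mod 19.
By repeated squaring mod 19: 10^{1}≡10, 10^{2}≡5, 10^{4}≡6. Then 10^{5} = 10^{4+1} ≡ 6 × 10 ≡ 3 mod 19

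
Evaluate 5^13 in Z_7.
Using Fermat: 5^{6} ≡ 1 (mod 7). 13 ≡ 1 (mod 6). So 5^{13} ≡ 5^{1} ≡ 5 (mod 7)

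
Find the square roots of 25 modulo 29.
The square roots of 25 mod 29 are 24 and 5. Verify: 24² = 576 ≡ 25 (mod 29)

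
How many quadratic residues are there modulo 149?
The squaring map on Z_149* is 2-to-1, so there are (148)/2 = 74 QRs.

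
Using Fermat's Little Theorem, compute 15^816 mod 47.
By Fermat: 15^{46} ≡ 1 (mod 47). 816 ≡ 34 (mod 46). So 15^{816} ≡ 15^{34} ≡ 42 (mod 47)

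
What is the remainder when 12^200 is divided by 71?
Using Fermat: 12^{70} ≡ 1 (mod 71). 200 ≡ 60 (mod 70). So 12^{200} ≡ 12^{60} ≡ 20 (mod 71)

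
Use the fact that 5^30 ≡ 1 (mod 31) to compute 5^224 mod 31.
By Fermat: 5^{30} ≡ 1 (mod 31). 224 ≡ 14 (mod 30). So 5^{224} ≡ 5^{14} ≡ 25 (mod 31)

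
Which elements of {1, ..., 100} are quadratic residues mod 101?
Quadratic residues modulo 101: {1, 4, 5, 6, 9, 13, 14, 16, 17, 19, 20, 21, 22, 23, 24, 25, 30, 31, 33, 36, 37, 43, 45, 47, 49, 52, 54, 56, 58, 64, 65, 68, 70, 71, 76, 77, 78, 79, 80, 81, 82, 84, 85, 87, 88, 92, 95, 96, 97, 100}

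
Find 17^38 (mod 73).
By repeated squaring (mod 73): 17^{1}≡17, 17^{2}≡70, 17^{4}≡9, 17^{8}≡8, 17^{16}≡64, 17^{32}≡8. Then 17^{38} = 17^{32+4+2} ≡ 8 × 9 × 70 ≡ 3 (mod 73)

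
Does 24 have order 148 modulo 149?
24^{74} ≡ 1 mod 149 and 74 < 148, so ord_149(24) = 74 ≠ 148 and 24 is not a primitive root.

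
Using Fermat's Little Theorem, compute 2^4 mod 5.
By Fermat's Little Theorem, 2^{4} ≡ 1 mod 5 since 5 is prime and gcd(2, 5) = 1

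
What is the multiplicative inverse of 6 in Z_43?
Since 43 is prime, by Fermat 6^(-1) ≡ 6^{41} ≡ 36 mod 43. Verify: 6 × 36 = 216 ≡ 1 mod 43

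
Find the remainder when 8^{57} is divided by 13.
By Fermat: 8^{12} ≡ 1 (mod 13). 57 = 4×12 + 9. So 8^{57} ≡ 8^{9} ≡ 8 (mod 13)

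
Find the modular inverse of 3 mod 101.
Since 101 is prime, by Fermat 3^(-1) ≡ 3^{99} ≡ 34 mod 101. Verify: 3 × 34 = 102 ≡ 1 mod 101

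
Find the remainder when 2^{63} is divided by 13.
By Fermat: 2^{12} ≡ 1 (mod 13). 63 = 5×12 + 3. So 2^{63} ≡ 2^{3} ≡ 8 (mod 13)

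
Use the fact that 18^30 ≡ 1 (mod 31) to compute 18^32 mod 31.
By Fermat: 18^{30} ≡ 1 (mod 31). So 18^{32} = 18^{30} · 18^{2} ≡ 18^{2} ≡ 14 (mod 31)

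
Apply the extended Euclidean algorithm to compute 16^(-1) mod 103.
Extended GCD: 16(-45) + 103(7) = 1. So 16^(-1) ≡ -45 ≡ 58 (mod 103). Verify: 16 × 58 = 928 ≡ 1 (mod 103)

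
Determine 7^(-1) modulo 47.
Since 47 is prime, by Fermat 7^(-1) ≡ 7^{45} ≡ 27 (mod 47). Verify: 7 × 27 = 189 ≡ 1 (mod 47)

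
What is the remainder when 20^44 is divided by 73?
By repeated squaring mod 73: 20^{1}≡20, 20^{2}≡35, 20^{4}≡57, 20^{8}≡37, 20^{16}≡55, 20^{32}≡32. Then 20^{44} = 20^{32+8+4} ≡ 32 × 37 × 57 ≡ 36 mod 73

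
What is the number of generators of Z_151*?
There are φ(151-1) = φ(150) = 40 primitive roots modulo 151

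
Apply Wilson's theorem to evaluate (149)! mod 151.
(150)! = (149)! × (150) ≡ -1 (mod 151). So (149)! ≡ -1 × (150)^(-1) ≡ (-1)×(-1) = 1 (mod 151)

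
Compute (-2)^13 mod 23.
By repeated squaring (mod 23): (-2)^{1}≡21, (-2)^{2}≡4, (-2)^{4}≡16, (-2)^{8}≡3. Then (-2)^{13} = (-2)^{8+4+1} ≡ 3 × 16 × 21 ≡ 19 (mod 23)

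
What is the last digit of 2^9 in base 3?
Using Fermat: 2^{2} ≡ 1 mod 3. 9 ≡ 1 mod 2. So 2^{9} ≡ 2^{1} ≡ 2 mod 3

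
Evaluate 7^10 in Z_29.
By repeated squaring (mod 29): 7^{1}≡7, 7^{2}≡20, 7^{4}≡23, 7^{8}≡7. Then 7^{10} = 7^{8+2} ≡ 7 × 20 ≡ 24 (mod 29)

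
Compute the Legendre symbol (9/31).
(9/31) = 9^{15} mod 31 = 1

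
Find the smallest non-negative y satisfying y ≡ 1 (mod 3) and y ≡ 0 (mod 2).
M = 3 × 2 = 6. M₁ = 2, y₁ ≡ 2 (mod 3). M₂ = 3, y₂ ≡ 1 (mod 2). y = 1×2×2 + 0×3×1 ≡ 4 (mod 6)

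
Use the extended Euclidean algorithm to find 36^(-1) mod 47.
Extended GCD: 36(17) + 47(-13) = 1. So 36^(-1) ≡ 17 (mod 47). Verify: 36 × 17 = 612 ≡ 1 (mod 47)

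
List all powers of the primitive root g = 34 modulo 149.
34^1, 34^2, ..., 34^{148} mod 149: [34, 113, 117, 104, 109, 130, 99, 88, 12, 110, 15, 63, 56, 116, 70, 145, 13, 144, 128, 31, 11, 76, 51, 95, 101, 7, 89, 46, 74, 132, 18, 16, 97, 20, 84, 25, 105, 143, 94, 67, 43, 121, 91, 114, 2, 68, 77, 85, 59, 69, 111, 49, 27, 24, 71, 30, 126, 112, 83, 140, 141, 26, 139, 107, 62, 22, 3, 102, 41, 53, 14, 29, 92, 148, 115, 36, 32, 45, 40, 19, 50, 61, 137, 39, 134, 86, 93, 33, 79, 4, 136, 5, 21, 118, 138, 73, 98, 54, 48, 142, 60, 103, 75, 17, 131, 133, 52, 129, 65, 124, 44, 6, 55, 82, 106, 28, 58, 35, 147, 81, 72, 64, 90, 80, 38, 100, 122, 125, 78, 119, 23, 37, 66, 9, 8, 123, 10, 42, 87, 127, 146, 47, 108, 96, 135, 120, 57, 1]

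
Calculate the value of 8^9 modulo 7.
Using Fermat: 8^{6} ≡ 1 mod 7. 9 ≡ 3 mod 6. So 8^{9} ≡ 8^{3} ≡ 1 mod 7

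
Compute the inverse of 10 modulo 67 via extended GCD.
Extended GCD: 10(-20) + 67(3) = 1. So 10^(-1) ≡ -20 ≡ 47 (mod 67). Verify: 10 × 47 = 470 ≡ 1 (mod 67)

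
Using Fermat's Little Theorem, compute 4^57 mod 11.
By Fermat: 4^{10} ≡ 1 (mod 11). 57 = 5×10 + 7. So 4^{57} ≡ 4^{7} ≡ 5 (mod 11)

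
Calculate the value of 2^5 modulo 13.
By repeated squaring mod 13: 2^{1}≡2, 2^{2}≡4, 2^{4}≡3. Then 2^{5} = 2^{4+1} ≡ 3 × 2 ≡ 6 mod 13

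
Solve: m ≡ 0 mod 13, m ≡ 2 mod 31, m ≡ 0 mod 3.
M = 13 × 31 × 3 = 1209. M₁ = 93, y₁ ≡ 7 mod 13. M₂ = 39, y₂ ≡ 4 mod 31. M₃ = 403, y₃ ≡ 1 mod 3. m = 0×93×7 + 2×39×4 + 0×403×1 ≡ 312 mod 1209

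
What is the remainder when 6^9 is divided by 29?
By repeated squaring mod 29: 6^{1}≡6, 6^{2}≡7, 6^{4}≡20, 6^{8}≡23. Then 6^{9} = 6^{8+1} ≡ 23 × 6 ≡ 22 mod 29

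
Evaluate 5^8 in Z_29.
By repeated squaring (mod 29): 5^{1}≡5, 5^{2}≡25, 5^{4}≡16, 5^{8}≡24. So 5^{8} ≡ 24 (mod 29)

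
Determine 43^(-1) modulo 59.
Since 59 is prime, by Fermat 43^(-1) ≡ 43^{57} ≡ 11 mod 59. Verify: 43 × 11 = 473 ≡ 1 mod 59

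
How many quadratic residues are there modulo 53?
The squaring map on Z_53* is 2-to-1, so there are (52)/2 = 26 QRs.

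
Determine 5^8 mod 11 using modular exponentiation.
By repeated squaring mod 11: 5^{1}≡5, 5^{2}≡3, 5^{4}≡9, 5^{8}≡4. So 5^{8} ≡ 4 mod 11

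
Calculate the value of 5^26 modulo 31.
By repeated squaring (mod 31): 5^{1}≡5, 5^{2}≡25, 5^{4}≡5, 5^{8}≡25, 5^{16}≡5. Then 5^{26} = 5^{16+8+2} ≡ 5 × 25 × 25 ≡ 25 (mod 31)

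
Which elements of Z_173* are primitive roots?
There are φ(172) = 84 primitive roots mod 173: {2, 3, 5, 7, 8, 11, 12, 17, 18, 19, 20, 26, 27, 28, 30, 32, 39, 42, 44, 45, 46, 48, 50, 53, 58, 59, 61, 62, 63, 65, 66, 68, 69, 70, 71, 72, 74, 75, 76, 79, 82, 86, 87, 91, 94, 97, 98, 99, 101, 102, 103, 104, 105, 107, 108, 110, 111, 112, 114, 115, 120, 123, 125, 127, 128, 129, 131, 134, 141, 143, 145, 146, 147, 153, 154, 155, 156, 161, 162, 165, 166, 168, 170, 171}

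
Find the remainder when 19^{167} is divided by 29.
By Fermat: 19^{28} ≡ 1 mod 29. 167 = 5×28 + 27. So 19^{167} ≡ 19^{27} ≡ 26 mod 29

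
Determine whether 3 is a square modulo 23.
By Euler's criterion: 3^{11} ≡ 1 mod 23. Since this equals 1, 3 is a QR.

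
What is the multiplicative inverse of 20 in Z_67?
Since 67 is prime, by Fermat 20^(-1) ≡ 20^{65} ≡ 57 (mod 67). Verify: 20 × 57 = 1140 ≡ 1 (mod 67)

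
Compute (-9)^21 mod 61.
By repeated squaring (mod 61): (-9)^{1}≡52, (-9)^{2}≡20, (-9)^{4}≡34, (-9)^{8}≡58, (-9)^{16}≡9. Then (-9)^{21} = (-9)^{16+4+1} ≡ 9 × 34 × 52 ≡ 52 (mod 61)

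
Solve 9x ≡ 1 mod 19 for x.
Since 19 is prime, by Fermat 9^(-1) ≡ 9^{17} ≡ 17 mod 19. Verify: 9 × 17 = 153 ≡ 1 mod 19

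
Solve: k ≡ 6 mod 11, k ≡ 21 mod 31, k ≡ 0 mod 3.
M = 11 × 31 × 3 = 1023. M₁ = 93, y₁ ≡ 9 mod 11. M₂ = 33, y₂ ≡ 16 mod 31. M₃ = 341, y₃ ≡ 2 mod 3. k = 6×93×9 + 21×33×16 + 0×341×2 ≡ 765 mod 1023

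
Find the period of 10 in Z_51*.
Powers of 10 mod 51: 10^1≡10, 10^2≡49, 10^3≡31, 10^4≡4, 10^5≡40, 10^6≡43, 10^7≡22, 10^8≡16, 10^9≡7, 10^10≡19, 10^11≡37, 10^12≡13, 10^13≡28, 10^14≡25, 10^15≡46, 10^16≡1. Order = 16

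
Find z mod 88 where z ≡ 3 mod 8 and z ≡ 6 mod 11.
M = 8 × 11 = 88. M₁ = 11, y₁ ≡ 3 mod 8. M₂ = 8, y₂ ≡ 7 mod 11. z = 3×11×3 + 6×8×7 ≡ 83 mod 88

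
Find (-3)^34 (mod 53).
By repeated squaring (mod 53): (-3)^{1}≡50, (-3)^{2}≡9, (-3)^{4}≡28, (-3)^{8}≡42, (-3)^{16}≡15, (-3)^{32}≡13. Then (-3)^{34} = (-3)^{32+2} ≡ 13 × 9 ≡ 11 (mod 53)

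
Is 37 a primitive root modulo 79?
ord_79(37) divides 78. For each prime q|78: 37^{39}≡78, 37^{26}≡23, 37^{6}≡38, none ≡ 1. So 37 has order 78 and is a primitive root mod 79.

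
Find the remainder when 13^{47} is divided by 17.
By Fermat: 13^{16} ≡ 1 mod 17. 47 = 2×16 + 15. So 13^{47} ≡ 13^{15} ≡ 4 mod 17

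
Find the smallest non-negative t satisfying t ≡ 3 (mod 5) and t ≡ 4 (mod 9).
M = 5 × 9 = 45. M₁ = 9, y₁ ≡ 4 (mod 5). M₂ = 5, y₂ ≡ 2 (mod 9). t = 3×9×4 + 4×5×2 ≡ 13 (mod 45)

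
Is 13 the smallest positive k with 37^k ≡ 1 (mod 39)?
Powers of 37 mod 39: 37^1≡37, 37^2≡4, 37^3≡31, 37^4≡16, 37^5≡7, 37^6≡25, 37^7≡28, 37^8≡22, 37^9≡34, 37^10≡10, 37^11≡19, 37^12≡1. Already 37^12≡1, so the order is 12 < 13. No, the actual order is 12.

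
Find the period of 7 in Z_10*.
Powers of 7 mod 10: 7^1≡7, 7^2≡9, 7^3≡3, 7^4≡1. So the order of 7 is 4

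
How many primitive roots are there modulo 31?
There are φ(31-1) = φ(30) = 8 primitive roots modulo 31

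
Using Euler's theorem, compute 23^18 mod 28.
By Euler: 23^{12} ≡ 1 mod 28 since gcd(23, 28) = 1. 18 = 1×12 + 6. So 23^{18} ≡ 23^{6} ≡ 1 mod 28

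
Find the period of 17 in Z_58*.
Powers of 17 mod 58: 17^1≡17, 17^2≡57, 17^3≡41, 17^4≡1. ord_58(17) = 4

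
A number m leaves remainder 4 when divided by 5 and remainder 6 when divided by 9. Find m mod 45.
M = 5 × 9 = 45. M₁ = 9, y₁ ≡ 4 mod 5. M₂ = 5, y₂ ≡ 2 mod 9. m = 4×9×4 + 6×5×2 ≡ 24 mod 45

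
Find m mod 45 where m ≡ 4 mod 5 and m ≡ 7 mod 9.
M = 5 × 9 = 45. M₁ = 9, y₁ ≡ 4 mod 5. M₂ = 5, y₂ ≡ 2 mod 9. m = 4×9×4 + 7×5×2 ≡ 34 mod 45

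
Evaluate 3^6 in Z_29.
By repeated squaring mod 29: 3^{1}≡3, 3^{2}≡9, 3^{4}≡23. Then 3^{6} = 3^{4+2} ≡ 23 × 9 ≡ 4 mod 29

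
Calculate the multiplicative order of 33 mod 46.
Powers of 33 mod 46: 33^1≡33, 33^2≡31, 33^3≡11, 33^4≡41, 33^5≡19, 33^6≡29, 33^7≡37, 33^8≡25, 33^9≡43, 33^10≡39, 33^11≡45, 33^12≡13, 33^13≡15, 33^14≡35, 33^15≡5, 33^16≡27, 33^17≡17, 33^18≡9, 33^19≡21, 33^20≡3, 33^21≡7, 33^22≡1. ord_46(33) = 22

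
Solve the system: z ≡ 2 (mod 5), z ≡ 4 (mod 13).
M = 5 × 13 = 65. M₁ = 13, y₁ ≡ 2 (mod 5). M₂ = 5, y₂ ≡ 8 (mod 13). z = 2×13×2 + 4×5×8 ≡ 17 (mod 65)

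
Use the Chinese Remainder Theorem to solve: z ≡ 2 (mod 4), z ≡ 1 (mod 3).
M = 4 × 3 = 12. M₁ = 3, y₁ ≡ 3 (mod 4). M₂ = 4, y₂ ≡ 1 (mod 3). z = 2×3×3 + 1×4×1 ≡ 10 (mod 12)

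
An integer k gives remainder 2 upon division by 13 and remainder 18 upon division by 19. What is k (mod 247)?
M = 13 × 19 = 247. M₁ = 19, y₁ ≡ 11 (mod 13). M₂ = 13, y₂ ≡ 3 (mod 19). k = 2×19×11 + 18×13×3 ≡ 132 (mod 247)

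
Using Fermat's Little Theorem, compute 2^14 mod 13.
By Fermat: 2^{12} ≡ 1 (mod 13). So 2^{14} = 2^{12} · 2^{2} ≡ 2^{2} ≡ 4 (mod 13)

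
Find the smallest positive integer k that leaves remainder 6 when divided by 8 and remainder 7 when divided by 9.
M = 8 × 9 = 72. M₁ = 9, y₁ ≡ 1 mod 8. M₂ = 8, y₂ ≡ 8 mod 9. k = 6×9×1 + 7×8×8 ≡ 70 mod 72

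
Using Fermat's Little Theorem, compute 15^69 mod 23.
By Fermat: 15^{22} ≡ 1 mod 23. 69 = 3×22 + 3. So 15^{69} ≡ 15^{3} ≡ 17 mod 23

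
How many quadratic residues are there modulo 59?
The squaring map on Z_59* is 2-to-1, so there are (58)/2 = 29 QRs.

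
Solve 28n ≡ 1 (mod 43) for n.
Since 43 is prime, by Fermat 28^(-1) ≡ 28^{41} ≡ 20 (mod 43). Verify: 28 × 20 = 560 ≡ 1 (mod 43)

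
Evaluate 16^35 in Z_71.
By repeated squaring (mod 71): 16^{1}≡16, 16^{2}≡43, 16^{4}≡3, 16^{8}≡9, 16^{16}≡10, 16^{32}≡29. Then 16^{35} = 16^{32+2+1} ≡ 29 × 43 × 16 ≡ 1 (mod 71)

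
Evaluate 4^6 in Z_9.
By repeated squaring (mod 9): 4^{1}≡4, 4^{2}≡7, 4^{4}≡4. Then 4^{6} = 4^{4+2} ≡ 4 × 7 ≡ 1 (mod 9)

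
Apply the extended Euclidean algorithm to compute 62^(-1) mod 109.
Extended GCD: 62(51) + 109(-29) = 1. So 62^(-1) ≡ 51 (mod 109). Verify: 62 × 51 = 3162 ≡ 1 (mod 109)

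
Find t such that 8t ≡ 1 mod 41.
Since 41 is prime, by Fermat 8^(-1) ≡ 8^{39} ≡ 36 mod 41. Verify: 8 × 36 = 288 ≡ 1 mod 41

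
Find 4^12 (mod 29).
By repeated squaring (mod 29): 4^{1}≡4, 4^{2}≡16, 4^{4}≡24, 4^{8}≡25. Then 4^{12} = 4^{8+4} ≡ 25 × 24 ≡ 20 (mod 29)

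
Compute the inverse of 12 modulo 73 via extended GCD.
Extended GCD: 12(-6) + 73(1) = 1. So 12^(-1) ≡ -6 ≡ 67 mod 73. Verify: 12 × 67 = 804 ≡ 1 mod 73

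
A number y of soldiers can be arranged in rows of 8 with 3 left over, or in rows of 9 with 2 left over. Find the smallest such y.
M = 8 × 9 = 72. M₁ = 9, y₁ ≡ 1 mod 8. M₂ = 8, y₂ ≡ 8 mod 9. y = 3×9×1 + 2×8×8 ≡ 11 mod 72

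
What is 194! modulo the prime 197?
(196)! = (194)! × (195) × (196) ≡ -1 (mod 197). So (194)! ≡ -1 × [(196)(195)]^(-1) ≡ 98 (mod 197)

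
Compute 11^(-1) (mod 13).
Since 13 is prime, by Fermat 11^(-1) ≡ 11^{11} ≡ 6 (mod 13). Verify: 11 × 6 = 66 ≡ 1 (mod 13)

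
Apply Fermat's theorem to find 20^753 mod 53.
By Fermat: 20^{52} ≡ 1 mod 53. 753 ≡ 25 mod 52. So 20^{753} ≡ 20^{25} ≡ 45 mod 53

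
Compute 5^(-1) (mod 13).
Since 13 is prime, by Fermat 5^(-1) ≡ 5^{11} ≡ 8 (mod 13). Verify: 5 × 8 = 40 ≡ 1 (mod 13)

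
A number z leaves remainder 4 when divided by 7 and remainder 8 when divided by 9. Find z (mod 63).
M = 7 × 9 = 63. M₁ = 9, y₁ ≡ 4 (mod 7). M₂ = 7, y₂ ≡ 4 (mod 9). z = 4×9×4 + 8×7×4 ≡ 53 (mod 63)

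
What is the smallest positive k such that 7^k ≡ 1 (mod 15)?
Powers of 7 mod 15: 7^1≡7, 7^2≡4, 7^3≡13, 7^4≡1. So the order of 7 is 4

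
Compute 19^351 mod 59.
Using Fermat: 19^{58} ≡ 1 (mod 59). 351 ≡ 3 (mod 58). So 19^{351} ≡ 19^{3} ≡ 15 (mod 59)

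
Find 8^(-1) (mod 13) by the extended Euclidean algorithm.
Extended GCD: 8(5) + 13(-3) = 1. So 8^(-1) ≡ 5 (mod 13). Verify: 8 × 5 = 40 ≡ 1 (mod 13)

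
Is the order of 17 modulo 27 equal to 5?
Powers of 17 mod 27: 17^1≡17, 17^2≡19, 17^3≡26, 17^4≡10, 17^5≡8, 17^6≡1. 17^5≡8≢1, so ord ≠ 5. No, the actual order is 6.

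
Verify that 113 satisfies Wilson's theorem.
(112)! mod 113 = 112. Since this equals -1 (mod 113), Wilson confirms 113 is prime.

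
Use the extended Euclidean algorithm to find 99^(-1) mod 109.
Extended GCD: 99(-11) + 109(10) = 1. So 99^(-1) ≡ -11 ≡ 98 mod 109. Verify: 99 × 98 = 9702 ≡ 1 mod 109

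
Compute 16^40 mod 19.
Using Fermat: 16^{18} ≡ 1 (mod 19). 40 ≡ 4 (mod 18). So 16^{40} ≡ 16^{4} ≡ 5 (mod 19)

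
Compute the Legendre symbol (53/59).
(53/59) = 53^{29} mod 59 = 1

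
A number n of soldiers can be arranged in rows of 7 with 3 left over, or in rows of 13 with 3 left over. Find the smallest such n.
M = 7 × 13 = 91. M₁ = 13, y₁ ≡ 6 mod 7. M₂ = 7, y₂ ≡ 2 mod 13. n = 3×13×6 + 3×7×2 ≡ 3 mod 91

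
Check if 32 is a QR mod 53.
By Euler's criterion: 32^{26} ≡ 52 mod 53. Since this equals -1 (≡ 52), 32 is not a QR.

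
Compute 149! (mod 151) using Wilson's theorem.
(150)! = (149)! × (150) ≡ -1 (mod 151). So (149)! ≡ -1 × (150)^(-1) ≡ (-1)×(-1) = 1 (mod 151)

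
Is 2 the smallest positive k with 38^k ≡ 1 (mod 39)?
Powers of 38 mod 39: 38^1≡38, 38^2≡1. First k with 38^k≡1 is k=2. Yes, ord_39(38) = 2.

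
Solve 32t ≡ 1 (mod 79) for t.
Since 79 is prime, by Fermat 32^(-1) ≡ 32^{77} ≡ 42 (mod 79). Verify: 32 × 42 = 1344 ≡ 1 (mod 79)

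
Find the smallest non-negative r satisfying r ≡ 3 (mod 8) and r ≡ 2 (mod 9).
M = 8 × 9 = 72. M₁ = 9, y₁ ≡ 1 (mod 8). M₂ = 8, y₂ ≡ 8 (mod 9). r = 3×9×1 + 2×8×8 ≡ 11 (mod 72)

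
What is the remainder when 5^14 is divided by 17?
By repeated squaring mod 17: 5^{1}≡5, 5^{2}≡8, 5^{4}≡13, 5^{8}≡16. Then 5^{14} = 5^{8+4+2} ≡ 16 × 13 × 8 ≡ 15 mod 17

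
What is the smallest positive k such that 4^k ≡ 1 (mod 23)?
Powers of 4 mod 23: 4^1≡4, 4^2≡16, 4^3≡18, 4^4≡3, 4^5≡12, 4^6≡2, 4^7≡8, 4^8≡9, 4^9≡13, 4^10≡6, 4^11≡1. ord_23(4) = 11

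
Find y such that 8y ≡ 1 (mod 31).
Since 31 is prime, by Fermat 8^(-1) ≡ 8^{29} ≡ 4 (mod 31). Verify: 8 × 4 = 32 ≡ 1 (mod 31)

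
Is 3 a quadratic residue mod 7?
By Euler's criterion: 3^{3} ≡ 6 (mod 7). Since this equals -1 (≡ 6), 3 is not a QR.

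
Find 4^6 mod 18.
By repeated squaring mod 18: 4^{1}≡4, 4^{2}≡16, 4^{4}≡4. Then 4^{6} = 4^{4+2} ≡ 4 × 16 ≡ 10 mod 18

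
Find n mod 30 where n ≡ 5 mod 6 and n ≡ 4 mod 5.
M = 6 × 5 = 30. M₁ = 5, y₁ ≡ 5 mod 6. M₂ = 6, y₂ ≡ 1 mod 5. n = 5×5×5 + 4×6×1 ≡ 29 mod 30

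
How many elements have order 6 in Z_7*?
Number of primitive roots mod 7 = φ(p-1) = φ(6) = 2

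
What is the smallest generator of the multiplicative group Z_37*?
g = 2. Powers: [2, 4, 8, 16, 32, 27, 17, 34, 31, ...] generates all 36 non-zero residues.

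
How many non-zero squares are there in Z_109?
The squaring map on Z_109* is 2-to-1, so there are (108)/2 = 54 QRs.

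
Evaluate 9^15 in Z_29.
By repeated squaring mod 29: 9^{1}≡9, 9^{2}≡23, 9^{4}≡7, 9^{8}≡20. Then 9^{15} = 9^{8+4+2+1} ≡ 20 × 7 × 23 × 9 ≡ 9 mod 29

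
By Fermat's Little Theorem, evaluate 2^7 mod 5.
By Fermat: 2^{4} ≡ 1 (mod 5). So 2^{7} = 2^{4} · 2^{3} ≡ 2^{3} ≡ 3 (mod 5)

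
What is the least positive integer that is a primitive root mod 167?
g = 5. Powers: [5, 25, 125, 124, 119, 94, 136, 12, 60, ...] generates all 166 non-zero residues.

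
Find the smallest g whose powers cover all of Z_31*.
g = 3. For each prime q|30: 3^{15}≡30, 3^{10}≡25, 3^{6}≡16, none ≡ 1, so ord_31(3) = 30 and 3 is a primitive root.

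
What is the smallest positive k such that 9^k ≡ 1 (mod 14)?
Powers of 9 mod 14: 9^1≡9, 9^2≡11, 9^3≡1. ord_14(9) = 3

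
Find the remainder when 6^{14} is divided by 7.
By Fermat: 6^{6} ≡ 1 mod 7. 14 = 2×6 + 2. So 6^{14} ≡ 6^{2} ≡ 1 mod 7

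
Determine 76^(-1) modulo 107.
Since 107 is prime, by Fermat 76^(-1) ≡ 76^{105} ≡ 69 mod 107. Verify: 76 × 69 = 5244 ≡ 1 mod 107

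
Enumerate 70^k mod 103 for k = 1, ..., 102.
70^1, 70^2, ..., 70^{102} mod 103: [70, 59, 10, 82, 75, 100, 99, 29, 73, 63, 84, 9, 12, 16, 90, 17, 57, 76, 67, 55, 39, 52, 35, 81, 5, 41, 89, 50, 101, 66, 88, 83, 42, 56, 6, 8, 45, 60, 80, 38, 85, 79, 71, 26, 69, 92, 54, 72, 96, 25, 102, 33, 44, 93, 21, 28, 3, 4, 74, 30, 40, 19, 94, 91, 87, 13, 86, 46, 27, 36, 48, 64, 51, 68, 22, 98, 62, 14, 53, 2, 37, 15, 20, 61, 47, 97, 95, 58, 43, 23, 65, 18, 24, 32, 77, 34, 11, 49, 31, 7, 78, 1]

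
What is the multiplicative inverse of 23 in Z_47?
Since 47 is prime, by Fermat 23^(-1) ≡ 23^{45} ≡ 45 mod 47. Verify: 23 × 45 = 1035 ≡ 1 mod 47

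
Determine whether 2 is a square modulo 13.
By Euler's criterion: 2^{6} ≡ 12 mod 13. Since this equals -1 (≡ 12), 2 is not a QR.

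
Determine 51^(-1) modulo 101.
Since 101 is prime, by Fermat 51^(-1) ≡ 51^{99} ≡ 2 (mod 101). Verify: 51 × 2 = 102 ≡ 1 (mod 101)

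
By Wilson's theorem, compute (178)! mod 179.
By Wilson's theorem, (178)! ≡ -1 ≡ 178 mod 179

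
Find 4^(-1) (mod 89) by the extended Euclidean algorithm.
Extended GCD: 4(-22) + 89(1) = 1. So 4^(-1) ≡ -22 ≡ 67 (mod 89). Verify: 4 × 67 = 268 ≡ 1 (mod 89)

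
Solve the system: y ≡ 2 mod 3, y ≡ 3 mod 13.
M = 3 × 13 = 39. M₁ = 13, y₁ ≡ 1 mod 3. M₂ = 3, y₂ ≡ 9 mod 13. y = 2×13×1 + 3×3×9 ≡ 29 mod 39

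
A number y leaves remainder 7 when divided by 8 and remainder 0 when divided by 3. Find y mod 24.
M = 8 × 3 = 24. M₁ = 3, y₁ ≡ 3 mod 8. M₂ = 8, y₂ ≡ 2 mod 3. y = 7×3×3 + 0×8×2 ≡ 15 mod 24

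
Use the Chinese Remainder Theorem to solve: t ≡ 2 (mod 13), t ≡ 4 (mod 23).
M = 13 × 23 = 299. M₁ = 23, y₁ ≡ 4 (mod 13). M₂ = 13, y₂ ≡ 16 (mod 23). t = 2×23×4 + 4×13×16 ≡ 119 (mod 299)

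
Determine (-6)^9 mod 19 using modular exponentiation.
By repeated squaring (mod 19): (-6)^{1}≡13, (-6)^{2}≡17, (-6)^{4}≡4, (-6)^{8}≡16. Then (-6)^{9} = (-6)^{8+1} ≡ 16 × 13 ≡ 18 (mod 19)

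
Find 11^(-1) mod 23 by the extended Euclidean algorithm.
Extended GCD: 11(-2) + 23(1) = 1. So 11^(-1) ≡ -2 ≡ 21 mod 23. Verify: 11 × 21 = 231 ≡ 1 mod 23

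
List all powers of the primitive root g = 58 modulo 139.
58^1, 58^2, ..., 58^{138} mod 139: [58, 28, 95, 89, 19, 129, 115, 137, 23, 83, 88, 100, 101, 20, 48, 4, 93, 112, 102, 78, 76, 99, 43, 131, 92, 54, 74, 122, 126, 80, 53, 16, 94, 31, 130, 34, 26, 118, 33, 107, 90, 77, 18, 71, 87, 42, 73, 64, 98, 124, 103, 136, 104, 55, 132, 11, 82, 30, 72, 6, 70, 29, 14, 117, 114, 79, 134, 127, 138, 81, 111, 44, 50, 120, 10, 24, 2, 116, 56, 51, 39, 38, 119, 91, 135, 46, 27, 37, 61, 63, 40, 96, 8, 47, 85, 65, 17, 13, 59, 86, 123, 45, 108, 9, 105, 113, 21, 106, 32, 49, 62, 121, 68, 52, 97, 66, 75, 41, 15, 36, 3, 35, 84, 7, 128, 57, 109, 67, 133, 69, 110, 125, 22, 25, 60, 5, 12, 1]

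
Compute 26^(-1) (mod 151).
Since 151 is prime, by Fermat 26^(-1) ≡ 26^{149} ≡ 122 (mod 151). Verify: 26 × 122 = 3172 ≡ 1 (mod 151)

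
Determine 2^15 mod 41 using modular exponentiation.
By repeated squaring (mod 41): 2^{1}≡2, 2^{2}≡4, 2^{4}≡16, 2^{8}≡10. Then 2^{15} = 2^{8+4+2+1} ≡ 10 × 16 × 4 × 2 ≡ 9 (mod 41)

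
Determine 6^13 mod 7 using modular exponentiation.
Using Fermat: 6^{6} ≡ 1 (mod 7). 13 ≡ 1 (mod 6). So 6^{13} ≡ 6^{1} ≡ 6 (mod 7)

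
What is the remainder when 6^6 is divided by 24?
By repeated squaring mod 24: 6^{1}≡6, 6^{2}≡12, 6^{4}≡0. Then 6^{6} = 6^{4+2} ≡ 0 × 12 ≡ 0 mod 24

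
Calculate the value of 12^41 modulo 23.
Using Fermat: 12^{22} ≡ 1 (mod 23). 41 ≡ 19 (mod 22). So 12^{41} ≡ 12^{19} ≡ 8 (mod 23)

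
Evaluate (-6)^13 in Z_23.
By repeated squaring mod 23: (-6)^{1}≡17, (-6)^{2}≡13, (-6)^{4}≡8, (-6)^{8}≡18. Then (-6)^{13} = (-6)^{8+4+1} ≡ 18 × 8 × 17 ≡ 10 mod 23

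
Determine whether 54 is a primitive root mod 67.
54^{33} ≡ 1 (mod 67) and 33 < 66, so ord_67(54) = 33 ≠ 66 and 54 is not a primitive root.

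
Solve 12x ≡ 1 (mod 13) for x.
Since 13 is prime, by Fermat 12^(-1) ≡ 12^{11} ≡ 12 (mod 13). Verify: 12 × 12 = 144 ≡ 1 (mod 13)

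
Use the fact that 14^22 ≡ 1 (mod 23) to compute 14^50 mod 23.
By Fermat: 14^{22} ≡ 1 (mod 23). 50 = 2×22 + 6. So 14^{50} ≡ 14^{6} ≡ 3 (mod 23)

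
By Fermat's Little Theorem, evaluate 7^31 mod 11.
By Fermat: 7^{10} ≡ 1 (mod 11). 31 = 3×10 + 1. So 7^{31} ≡ 7^{1} ≡ 7 (mod 11)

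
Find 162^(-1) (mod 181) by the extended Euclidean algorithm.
Extended GCD: 162(19) + 181(-17) = 1. So 162^(-1) ≡ 19 (mod 181). Verify: 162 × 19 = 3078 ≡ 1 (mod 181)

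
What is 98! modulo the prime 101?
(100)! = (98)! × (99) × (100) ≡ -1 (mod 101). So (98)! ≡ -1 × [(100)(99)]^(-1) ≡ 50 (mod 101)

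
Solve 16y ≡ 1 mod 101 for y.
Since 101 is prime, by Fermat 16^(-1) ≡ 16^{99} ≡ 19 mod 101. Verify: 16 × 19 = 304 ≡ 1 mod 101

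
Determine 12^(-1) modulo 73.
Since 73 is prime, by Fermat 12^(-1) ≡ 12^{71} ≡ 67 (mod 73). Verify: 12 × 67 = 804 ≡ 1 (mod 73)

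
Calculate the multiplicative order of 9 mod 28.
Powers of 9 mod 28: 9^1≡9, 9^2≡25, 9^3≡1. So the order of 9 is 3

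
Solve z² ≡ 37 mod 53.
The square roots of 37 mod 53 are 14 and 39. Verify: 14² = 196 ≡ 37 mod 53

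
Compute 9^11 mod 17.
By repeated squaring (mod 17): 9^{1}≡9, 9^{2}≡13, 9^{4}≡16, 9^{8}≡1. Then 9^{11} = 9^{8+2+1} ≡ 1 × 13 × 9 ≡ 15 (mod 17)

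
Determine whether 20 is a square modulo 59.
By Euler's criterion: 20^{29} ≡ 1 mod 59. Since this equals 1, 20 is a QR.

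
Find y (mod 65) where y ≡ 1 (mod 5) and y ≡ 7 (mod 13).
M = 5 × 13 = 65. M₁ = 13, y₁ ≡ 2 (mod 5). M₂ = 5, y₂ ≡ 8 (mod 13). y = 1×13×2 + 7×5×8 ≡ 46 (mod 65)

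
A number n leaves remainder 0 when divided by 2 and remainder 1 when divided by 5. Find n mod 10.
M = 2 × 5 = 10. M₁ = 5, y₁ ≡ 1 mod 2. M₂ = 2, y₂ ≡ 3 mod 5. n = 0×5×1 + 1×2×3 ≡ 6 mod 10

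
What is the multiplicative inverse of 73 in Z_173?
Since 173 is prime, by Fermat 73^(-1) ≡ 73^{171} ≡ 64 (mod 173). Verify: 73 × 64 = 4672 ≡ 1 (mod 173)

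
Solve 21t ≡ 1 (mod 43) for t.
Since 43 is prime, by Fermat 21^(-1) ≡ 21^{41} ≡ 41 (mod 43). Verify: 21 × 41 = 861 ≡ 1 (mod 43)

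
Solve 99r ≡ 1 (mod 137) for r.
Since 137 is prime, by Fermat 99^(-1) ≡ 99^{135} ≡ 18 (mod 137). Verify: 99 × 18 = 1782 ≡ 1 (mod 137)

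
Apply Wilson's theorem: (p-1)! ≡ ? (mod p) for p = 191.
By Wilson's theorem, (190)! ≡ -1 ≡ 190 (mod 191)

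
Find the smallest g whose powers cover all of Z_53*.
g = 2. Powers: [2, 4, 8, 16, 32, 11, 22, ...] generates all 52 non-zero residues.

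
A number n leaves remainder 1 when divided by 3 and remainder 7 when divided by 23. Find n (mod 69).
M = 3 × 23 = 69. M₁ = 23, y₁ ≡ 2 (mod 3). M₂ = 3, y₂ ≡ 8 (mod 23). n = 1×23×2 + 7×3×8 ≡ 7 (mod 69)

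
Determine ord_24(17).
Powers of 17 mod 24: 17^1≡17, 17^2≡1. So the order of 17 is 2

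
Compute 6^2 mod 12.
6^{2} = 36 ≡ 0 mod 12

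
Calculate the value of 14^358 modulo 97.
Using Fermat: 14^{96} ≡ 1 (mod 97). 358 ≡ 70 (mod 96). So 14^{358} ≡ 14^{70} ≡ 86 (mod 97)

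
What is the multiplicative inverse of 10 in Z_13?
Since 13 is prime, by Fermat 10^(-1) ≡ 10^{11} ≡ 4 (mod 13). Verify: 10 × 4 = 40 ≡ 1 (mod 13)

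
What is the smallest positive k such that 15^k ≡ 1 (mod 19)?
Powers of 15 mod 19: 15^1≡15, 15^2≡16, 15^3≡12, 15^4≡9, 15^5≡2, 15^6≡11, 15^7≡13, 15^8≡5, 15^9≡18, 15^10≡4, 15^11≡3, 15^12≡7, 15^13≡10, 15^14≡17, 15^15≡8, 15^16≡6, 15^17≡14, 15^18≡1. Order = 18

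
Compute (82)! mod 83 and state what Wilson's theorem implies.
(82)! mod 83 = 82. Since this equals -1 (mod 83), Wilson confirms 83 is prime.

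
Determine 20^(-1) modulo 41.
Since 41 is prime, by Fermat 20^(-1) ≡ 20^{39} ≡ 39 mod 41. Verify: 20 × 39 = 780 ≡ 1 mod 41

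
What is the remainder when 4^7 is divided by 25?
By repeated squaring mod 25: 4^{1}≡4, 4^{2}≡16, 4^{4}≡6. Then 4^{7} = 4^{4+2+1} ≡ 6 × 16 × 4 ≡ 9 mod 25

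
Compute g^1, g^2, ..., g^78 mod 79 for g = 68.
68^1, 68^2, ..., 68^{78} mod 79: [68, 42, 12, 26, 30, 65, 75, 44, 69, 31, 54, 38, 56, 16, 61, 40, 34, 21, 6, 13, 15, 72, 77, 22, 74, 55, 27, 19, 28, 8, 70, 20, 17, 50, 3, 46, 47, 36, 78, 11, 37, 67, 53, 49, 14, 4, 35, 10, 48, 25, 41, 23, 63, 18, 39, 45, 58, 73, 66, 64, 7, 2, 57, 5, 24, 52, 60, 51, 71, 9, 59, 62, 29, 76, 33, 32, 43, 1]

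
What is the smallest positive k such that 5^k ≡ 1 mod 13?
Powers of 5 mod 13: 5^1≡5, 5^2≡12, 5^3≡8, 5^4≡1. ord_13(5) = 4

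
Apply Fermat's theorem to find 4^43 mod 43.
By Fermat: 4^{42} ≡ 1 mod 43. So 4^{43} = 4^{42} · 4^{1} ≡ 4^{1} ≡ 4 mod 43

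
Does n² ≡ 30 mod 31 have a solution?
By Euler's criterion: 30^{15} ≡ 30 mod 31. Since this equals -1 (≡ 30), 30 is not a QR.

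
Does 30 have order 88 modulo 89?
ord_89(30) divides 88. For each prime q|88: 30^{44}≡88, 30^{8}≡32, none ≡ 1. So 30 has order 88 and is a primitive root mod 89.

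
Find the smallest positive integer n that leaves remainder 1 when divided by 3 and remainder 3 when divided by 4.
M = 3 × 4 = 12. M₁ = 4, y₁ ≡ 1 mod 3. M₂ = 3, y₂ ≡ 3 mod 4. n = 1×4×1 + 3×3×3 ≡ 7 mod 12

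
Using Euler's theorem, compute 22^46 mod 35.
By Euler: 22^{24} ≡ 1 mod 35 since gcd(22, 35) = 1. 46 = 1×24 + 22. So 22^{46} ≡ 22^{22} ≡ 29 mod 35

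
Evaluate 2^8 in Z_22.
By repeated squaring (mod 22): 2^{1}≡2, 2^{2}≡4, 2^{4}≡16, 2^{8}≡14. So 2^{8} ≡ 14 (mod 22)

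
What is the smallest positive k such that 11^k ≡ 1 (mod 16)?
Powers of 11 mod 16: 11^1≡11, 11^2≡9, 11^3≡3, 11^4≡1. ord_16(11) = 4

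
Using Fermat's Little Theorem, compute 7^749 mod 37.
By Fermat: 7^{36} ≡ 1 (mod 37). 749 ≡ 29 (mod 36). So 7^{749} ≡ 7^{29} ≡ 12 (mod 37)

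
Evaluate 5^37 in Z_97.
By repeated squaring (mod 97): 5^{1}≡5, 5^{2}≡25, 5^{4}≡43, 5^{8}≡6, 5^{16}≡36, 5^{32}≡35. Then 5^{37} = 5^{32+4+1} ≡ 35 × 43 × 5 ≡ 56 (mod 97)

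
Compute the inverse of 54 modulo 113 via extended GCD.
Extended GCD: 54(-23) + 113(11) = 1. So 54^(-1) ≡ -23 ≡ 90 mod 113. Verify: 54 × 90 = 4860 ≡ 1 mod 113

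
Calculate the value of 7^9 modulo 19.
By repeated squaring mod 19: 7^{1}≡7, 7^{2}≡11, 7^{4}≡7, 7^{8}≡11. Then 7^{9} = 7^{8+1} ≡ 11 × 7 ≡ 1 mod 19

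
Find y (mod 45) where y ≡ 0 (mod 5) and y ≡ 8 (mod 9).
M = 5 × 9 = 45. M₁ = 9, y₁ ≡ 4 (mod 5). M₂ = 5, y₂ ≡ 2 (mod 9). y = 0×9×4 + 8×5×2 ≡ 35 (mod 45)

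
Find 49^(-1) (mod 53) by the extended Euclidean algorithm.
Extended GCD: 49(13) + 53(-12) = 1. So 49^(-1) ≡ 13 (mod 53). Verify: 49 × 13 = 637 ≡ 1 (mod 53)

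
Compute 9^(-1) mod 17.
Since 17 is prime, by Fermat 9^(-1) ≡ 9^{15} ≡ 2 mod 17. Verify: 9 × 2 = 18 ≡ 1 mod 17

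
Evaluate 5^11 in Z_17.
By repeated squaring mod 17: 5^{1}≡5, 5^{2}≡8, 5^{4}≡13, 5^{8}≡16. Then 5^{11} = 5^{8+2+1} ≡ 16 × 8 × 5 ≡ 11 mod 17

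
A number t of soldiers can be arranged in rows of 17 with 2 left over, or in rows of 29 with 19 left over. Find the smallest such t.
M = 17 × 29 = 493. M₁ = 29, y₁ ≡ 10 mod 17. M₂ = 17, y₂ ≡ 12 mod 29. t = 2×29×10 + 19×17×12 ≡ 19 mod 493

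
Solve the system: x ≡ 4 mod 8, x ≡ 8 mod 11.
M = 8 × 11 = 88. M₁ = 11, y₁ ≡ 3 mod 8. M₂ = 8, y₂ ≡ 7 mod 11. x = 4×11×3 + 8×8×7 ≡ 52 mod 88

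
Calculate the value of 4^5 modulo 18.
By repeated squaring mod 18: 4^{1}≡4, 4^{2}≡16, 4^{4}≡4. Then 4^{5} = 4^{4+1} ≡ 4 × 4 ≡ 16 mod 18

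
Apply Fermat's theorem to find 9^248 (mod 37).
By Fermat: 9^{36} ≡ 1 (mod 37). 248 ≡ 32 (mod 36). So 9^{248} ≡ 9^{32} ≡ 34 (mod 37)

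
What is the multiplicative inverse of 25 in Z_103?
Since 103 is prime, by Fermat 25^(-1) ≡ 25^{101} ≡ 33 (mod 103). Verify: 25 × 33 = 825 ≡ 1 (mod 103)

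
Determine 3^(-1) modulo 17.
Since 17 is prime, by Fermat 3^(-1) ≡ 3^{15} ≡ 6 (mod 17). Verify: 3 × 6 = 18 ≡ 1 (mod 17)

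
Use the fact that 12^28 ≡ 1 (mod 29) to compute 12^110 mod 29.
By Fermat: 12^{28} ≡ 1 (mod 29). 110 = 3×28 + 26. So 12^{110} ≡ 12^{26} ≡ 28 (mod 29)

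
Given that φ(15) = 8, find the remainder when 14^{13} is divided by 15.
By Euler: 14^{8} ≡ 1 (mod 15) since gcd(14, 15) = 1. 13 = 1×8 + 5. So 14^{13} ≡ 14^{5} ≡ 14 (mod 15)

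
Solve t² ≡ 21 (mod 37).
The square roots of 21 mod 37 are 13 and 24. Verify: 13² = 169 ≡ 21 (mod 37)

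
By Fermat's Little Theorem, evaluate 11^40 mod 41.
By Fermat's Little Theorem, 11^{40} ≡ 1 (mod 41) since 41 is prime and gcd(11, 41) = 1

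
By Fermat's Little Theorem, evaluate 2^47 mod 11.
By Fermat: 2^{10} ≡ 1 (mod 11). 47 = 4×10 + 7. So 2^{47} ≡ 2^{7} ≡ 7 (mod 11)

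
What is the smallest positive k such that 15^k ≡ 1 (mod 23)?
Powers of 15 mod 23: 15^1≡15, 15^2≡18, 15^3≡17, 15^4≡2, 15^5≡7, 15^6≡13, 15^7≡11, 15^8≡4, 15^9≡14, 15^10≡3, 15^11≡22, 15^12≡8, 15^13≡5, 15^14≡6, 15^15≡21, 15^16≡16, 15^17≡10, 15^18≡12, 15^19≡19, 15^20≡9, 15^21≡20, 15^22≡1. So the order of 15 is 22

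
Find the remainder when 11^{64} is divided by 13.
By Fermat: 11^{12} ≡ 1 (mod 13). 64 = 5×12 + 4. So 11^{64} ≡ 11^{4} ≡ 3 (mod 13)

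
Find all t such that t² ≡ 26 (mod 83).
The square roots of 26 mod 83 are 21 and 62. Verify: 21² = 441 ≡ 26 (mod 83)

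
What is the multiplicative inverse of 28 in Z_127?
Since 127 is prime, by Fermat 28^(-1) ≡ 28^{125} ≡ 59 (mod 127). Verify: 28 × 59 = 1652 ≡ 1 (mod 127)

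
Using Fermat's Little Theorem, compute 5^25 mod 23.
By Fermat: 5^{22} ≡ 1 (mod 23). So 5^{25} = 5^{22} · 5^{3} ≡ 5^{3} ≡ 10 (mod 23)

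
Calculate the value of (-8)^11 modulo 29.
By repeated squaring (mod 29): (-8)^{1}≡21, (-8)^{2}≡6, (-8)^{4}≡7, (-8)^{8}≡20. Then (-8)^{11} = (-8)^{8+2+1} ≡ 20 × 6 × 21 ≡ 26 (mod 29)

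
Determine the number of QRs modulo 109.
Exactly half the non-zero residues mod a prime are QRs: (109-1)/2 = 54.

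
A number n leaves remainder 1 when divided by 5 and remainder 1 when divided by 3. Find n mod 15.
M = 5 × 3 = 15. M₁ = 3, y₁ ≡ 2 mod 5. M₂ = 5, y₂ ≡ 2 mod 3. n = 1×3×2 + 1×5×2 ≡ 1 mod 15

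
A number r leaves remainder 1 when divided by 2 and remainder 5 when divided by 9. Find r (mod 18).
M = 2 × 9 = 18. M₁ = 9, y₁ ≡ 1 (mod 2). M₂ = 2, y₂ ≡ 5 (mod 9). r = 1×9×1 + 5×2×5 ≡ 5 (mod 18)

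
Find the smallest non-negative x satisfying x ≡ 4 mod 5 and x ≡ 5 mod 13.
M = 5 × 13 = 65. M₁ = 13, y₁ ≡ 2 mod 5. M₂ = 5, y₂ ≡ 8 mod 13. x = 4×13×2 + 5×5×8 ≡ 44 mod 65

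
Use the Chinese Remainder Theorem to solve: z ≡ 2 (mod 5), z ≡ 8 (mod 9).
M = 5 × 9 = 45. M₁ = 9, y₁ ≡ 4 (mod 5). M₂ = 5, y₂ ≡ 2 (mod 9). z = 2×9×4 + 8×5×2 ≡ 17 (mod 45)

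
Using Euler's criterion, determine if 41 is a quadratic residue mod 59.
By Euler's criterion: 41^{29} ≡ 1 (mod 59). Since this equals 1, 41 is a QR.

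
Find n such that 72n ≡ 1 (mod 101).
Since 101 is prime, by Fermat 72^(-1) ≡ 72^{99} ≡ 94 (mod 101). Verify: 72 × 94 = 6768 ≡ 1 (mod 101)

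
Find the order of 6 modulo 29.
Powers of 6 mod 29: 6^1≡6, 6^2≡7, 6^3≡13, 6^4≡20, 6^5≡4, 6^6≡24, 6^7≡28, 6^8≡23, 6^9≡22, 6^10≡16, 6^11≡9, 6^12≡25, 6^13≡5, 6^14≡1. ord_29(6) = 14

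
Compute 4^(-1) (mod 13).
Since 13 is prime, by Fermat 4^(-1) ≡ 4^{11} ≡ 10 (mod 13). Verify: 4 × 10 = 40 ≡ 1 (mod 13)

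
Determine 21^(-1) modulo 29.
Since 29 is prime, by Fermat 21^(-1) ≡ 21^{27} ≡ 18 (mod 29). Verify: 21 × 18 = 378 ≡ 1 (mod 29)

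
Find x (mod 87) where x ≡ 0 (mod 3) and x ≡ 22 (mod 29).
M = 3 × 29 = 87. M₁ = 29, y₁ ≡ 2 (mod 3). M₂ = 3, y₂ ≡ 10 (mod 29). x = 0×29×2 + 22×3×10 ≡ 51 (mod 87)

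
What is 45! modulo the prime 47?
(46)! = (45)! × (46) ≡ -1 mod 47. So (45)! ≡ -1 × (46)^(-1) ≡ (-1)×(-1) = 1 mod 47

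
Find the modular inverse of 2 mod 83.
Since 83 is prime, by Fermat 2^(-1) ≡ 2^{81} ≡ 42 (mod 83). Verify: 2 × 42 = 84 ≡ 1 (mod 83)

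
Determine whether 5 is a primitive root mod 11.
5^{5} ≡ 1 (mod 11) and 5 < 10, so ord_11(5) = 5 ≠ 10 and 5 is not a primitive root.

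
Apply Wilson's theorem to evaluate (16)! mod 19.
(18)! = (16)! × (17) × (18) ≡ -1 mod 19. So (16)! ≡ -1 × [(18)(17)]^(-1) ≡ 9 mod 19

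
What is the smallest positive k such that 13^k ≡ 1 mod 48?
Powers of 13 mod 48: 13^1≡13, 13^2≡25, 13^3≡37, 13^4≡1. ord_48(13) = 4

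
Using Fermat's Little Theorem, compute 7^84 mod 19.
By Fermat: 7^{18} ≡ 1 (mod 19). 84 = 4×18 + 12. So 7^{84} ≡ 7^{12} ≡ 1 (mod 19)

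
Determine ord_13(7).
Powers of 7 mod 13: 7^1≡7, 7^2≡10, 7^3≡5, 7^4≡9, 7^5≡11, 7^6≡12, 7^7≡6, 7^8≡3, 7^9≡8, 7^10≡4, 7^11≡2, 7^12≡1. So the order of 7 is 12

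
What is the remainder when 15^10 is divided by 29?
By repeated squaring (mod 29): 15^{1}≡15, 15^{2}≡22, 15^{4}≡20, 15^{8}≡23. Then 15^{10} = 15^{8+2} ≡ 23 × 22 ≡ 13 (mod 29)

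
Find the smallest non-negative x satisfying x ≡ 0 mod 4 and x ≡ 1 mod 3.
M = 4 × 3 = 12. M₁ = 3, y₁ ≡ 3 mod 4. M₂ = 4, y₂ ≡ 1 mod 3. x = 0×3×3 + 1×4×1 ≡ 4 mod 12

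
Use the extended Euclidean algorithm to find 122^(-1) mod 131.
Extended GCD: 122(29) + 131(-27) = 1. So 122^(-1) ≡ 29 mod 131. Verify: 122 × 29 = 3538 ≡ 1 mod 131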